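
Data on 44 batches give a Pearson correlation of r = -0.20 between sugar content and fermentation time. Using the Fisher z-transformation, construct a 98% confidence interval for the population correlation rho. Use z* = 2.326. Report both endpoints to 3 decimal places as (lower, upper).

(-0.512, 0.159)

Fisher z: z_r = atanh(r) = ½·ln((1+(-0.20))/(1−(-0.20))) = -0.202733
SE(z) = 1/√(n−3) = 1/√41 = 0.156174
98% ⇒ z* = 2.326; margin = 2.326·0.156174 = 0.363261
CI on z-scale: (-0.565994, 0.160528)
Back-transform: tanh(-0.565994) = -0.512411, tanh(0.160528) = 0.159163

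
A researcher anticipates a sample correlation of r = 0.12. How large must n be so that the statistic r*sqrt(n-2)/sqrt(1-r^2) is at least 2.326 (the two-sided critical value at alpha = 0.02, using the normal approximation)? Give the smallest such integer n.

r√(n−2)/√(1−r²) ≥ 2.326  ⇔  n−2 ≥ (2.326)²·(1−r²)/r²
(1−r²)/r² = (1−0.0144)/0.0144 = 68.4444
n ≥ 2 + 5.410276·68.4444 = 2 + 370.3031 = 372.3031
⌈372.3031⌉ = 373

373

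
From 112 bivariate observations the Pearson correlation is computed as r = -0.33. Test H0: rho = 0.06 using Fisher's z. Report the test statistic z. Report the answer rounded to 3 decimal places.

z_r = atanh(-0.33) = -0.342828,  z_0 = atanh(0.06) = 0.060072
SE = 1/√(n−3) = 1/√109 = 0.095783
z = (z_r − z_0)/SE = (-0.342828 − 0.060072) / 0.095783 = -0.402900 / 0.095783 = -4.206

-4.206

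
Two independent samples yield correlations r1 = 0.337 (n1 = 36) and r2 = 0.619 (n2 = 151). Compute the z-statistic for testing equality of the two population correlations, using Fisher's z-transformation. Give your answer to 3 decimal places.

z1 = atanh(0.337) = 0.350704,  z2 = atanh(0.619) = 0.723382
SE = √(1/(n1−3) + 1/(n2−3)) = √(1/33 + 1/148) = √(0.0303030 + 0.0067568) = √0.0370598 = 0.192509
z = (z1 − z2)/SE = (0.350704 − 0.723382) / 0.192509 = -0.372678 / 0.192509 = -1.936

-1.936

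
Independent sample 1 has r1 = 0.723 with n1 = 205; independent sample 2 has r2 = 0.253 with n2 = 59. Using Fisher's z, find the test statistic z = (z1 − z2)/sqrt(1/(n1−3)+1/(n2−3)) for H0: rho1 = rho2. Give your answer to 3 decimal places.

4.339

z1 = atanh(0.723) = 0.913902,  z2 = atanh(0.253) = 0.258615
SE = √(1/(n1−3) + 1/(n2−3)) = √(1/202 + 1/56) = √(0.0049505 + 0.0178571) = √0.0228076 = 0.151022
z = (z1 − z2)/SE = (0.913902 − 0.258615) / 0.151022 = 0.655287 / 0.151022 = 4.339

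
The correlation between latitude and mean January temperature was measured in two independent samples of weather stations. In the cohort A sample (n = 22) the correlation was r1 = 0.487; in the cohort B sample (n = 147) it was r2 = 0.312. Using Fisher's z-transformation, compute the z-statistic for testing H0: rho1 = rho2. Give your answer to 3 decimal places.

0.858

Fisher z-transforms: z1 = atanh(0.487) = 0.532120, z2 = atanh(0.312) = 0.322760; difference d = 0.209360
Var(d) = 1/19 + 1/144 = 0.0526316 + 0.0069444 = 0.0595760
z = d/√Var(d) = 0.209360 / √0.0595760 = 0.209360 / 0.244082 = 0.858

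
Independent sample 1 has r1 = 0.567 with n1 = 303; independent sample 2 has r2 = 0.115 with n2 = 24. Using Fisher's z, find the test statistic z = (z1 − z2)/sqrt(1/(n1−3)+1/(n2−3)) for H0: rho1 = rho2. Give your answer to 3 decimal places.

2.337

z1 = atanh(0.567) = 0.643090,  z2 = atanh(0.115) = 0.115511
SE = √(1/(n1−3) + 1/(n2−3)) = √(1/300 + 1/21) = √(0.0033333 + 0.0476190) = √0.0509523 = 0.225726
z = (z1 − z2)/SE = (0.643090 − 0.115511) / 0.225726 = 0.527579 / 0.225726 = 2.337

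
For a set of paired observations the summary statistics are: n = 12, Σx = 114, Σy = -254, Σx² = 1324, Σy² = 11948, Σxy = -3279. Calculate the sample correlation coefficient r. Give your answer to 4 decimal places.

S_xy = nΣxy − ΣxΣy = 12·(-3279) − 114·(-254) = -39348 − (-28956) = -10392
S_xx = nΣx² − (Σx)² = 12·1324 − 114² = 15888 − 12996 = 2892
S_yy = nΣy² − (Σy)² = 12·11948 − (-254)² = 143376 − 64516 = 78860
r = S_xy / √(S_xx·S_yy) = -10392 / √(2892·78860) = -10392 / √228063120 = -10392 / 15101.7588 = -0.6881

-0.6881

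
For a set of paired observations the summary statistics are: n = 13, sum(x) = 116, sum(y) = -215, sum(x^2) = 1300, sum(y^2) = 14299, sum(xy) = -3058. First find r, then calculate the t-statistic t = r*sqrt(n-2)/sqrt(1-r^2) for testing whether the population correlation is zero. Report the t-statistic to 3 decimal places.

-3.038

Numerator: nΣxy − (Σx)(Σy) = 13·(-3058) − (116)(-215) = -14814
Denominator: √[(nΣx²−(Σx)²)(nΣy²−(Σy)²)]
  nΣx²−(Σx)² = 13·1300 − 13456 = 3444;  nΣy²−(Σy)² = 13·14299 − 46225 = 139662
  √(3444·139662) = √480995928 = 21931.6194
r = -14814 / 21931.6194 = -0.6755
t = r·√(n−2)/√(1−r²) = -0.6755·√11 / √(1−0.456300) = -2.240380 / 0.737360 = -3.038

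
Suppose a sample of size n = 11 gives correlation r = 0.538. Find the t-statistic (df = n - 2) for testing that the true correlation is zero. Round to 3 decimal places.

t = r·√(n−2) / √(1−r²) with r = 0.538, n = 11
  = 0.538·√9 / √(1 − 0.289444)
  = 0.538·3.000000 / 0.842945
  = 1.614000 / 0.842945 = 1.915

1.915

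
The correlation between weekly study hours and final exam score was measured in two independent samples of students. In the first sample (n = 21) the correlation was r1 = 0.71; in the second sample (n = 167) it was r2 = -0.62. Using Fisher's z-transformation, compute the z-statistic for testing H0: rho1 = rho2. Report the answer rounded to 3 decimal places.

Fisher z-transforms: z1 = atanh(0.71) = 0.887184, z2 = atanh(-0.62) = -0.725005; difference d = 1.612189
Var(d) = 1/18 + 1/164 = 0.0555556 + 0.0060976 = 0.0616532
z = d/√Var(d) = 1.612189 / √0.0616532 = 1.612189 / 0.248301 = 6.493

6.493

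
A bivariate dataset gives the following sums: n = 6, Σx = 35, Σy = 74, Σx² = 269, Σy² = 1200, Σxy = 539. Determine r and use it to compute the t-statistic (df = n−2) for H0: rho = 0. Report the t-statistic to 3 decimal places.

Numerator: nΣxy − (Σx)(Σy) = 6·539 − (35)(74) = 644
Denominator: √[(nΣx²−(Σx)²)(nΣy²−(Σy)²)]
  nΣx²−(Σx)² = 6·269 − 1225 = 389;  nΣy²−(Σy)² = 6·1200 − 5476 = 1724
  √(389·1724) = √670636 = 818.9237
r = 644 / 818.9237 = 0.7864
t = r·√(n−2)/√(1−r²) = 0.7864·√4 / √(1−0.618425) = 1.572800 / 0.617718 = 2.546

2.546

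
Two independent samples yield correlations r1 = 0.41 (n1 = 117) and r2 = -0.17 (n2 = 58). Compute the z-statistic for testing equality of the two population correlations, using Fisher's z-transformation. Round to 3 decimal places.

3.699

z1 = atanh(0.41) = 0.435611,  z2 = atanh(-0.17) = -0.171667
SE = √(1/(n1−3) + 1/(n2−3)) = √(1/114 + 1/55) = √(0.0087719 + 0.0181818) = √0.0269537 = 0.164176
z = (z1 − z2)/SE = (0.435611 − (-0.171667)) / 0.164176 = 0.607278 / 0.164176 = 3.699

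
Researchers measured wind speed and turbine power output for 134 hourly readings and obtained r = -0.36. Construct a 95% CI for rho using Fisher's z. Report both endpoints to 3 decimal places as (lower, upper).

(-0.499, -0.203)

Fisher z: z_r = atanh(r) = ½·ln((1+(-0.36))/(1−(-0.36))) = -0.376886
SE(z) = 1/√(n−3) = 1/√131 = 0.087370
95% ⇒ z* = 1.960; margin = 1.960·0.087370 = 0.171245
CI on z-scale: (-0.548131, -0.205641)
Back-transform: tanh(-0.548131) = -0.499118, tanh(-0.205641) = -0.202790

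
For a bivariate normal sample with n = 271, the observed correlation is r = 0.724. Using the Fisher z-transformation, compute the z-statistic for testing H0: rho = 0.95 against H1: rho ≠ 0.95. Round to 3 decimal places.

-14.992

Fisher z: atanh(0.724) = 0.916001, atanh(0.95) = 1.831781
z = (z_r − z_0)·√(n−3) = (0.916001 − 1.831781)·√268 = -0.915780 · 16.370706 = -14.992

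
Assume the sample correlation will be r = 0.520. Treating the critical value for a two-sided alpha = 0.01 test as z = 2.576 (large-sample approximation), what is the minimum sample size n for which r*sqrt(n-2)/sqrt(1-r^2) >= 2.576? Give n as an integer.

20

Need r·√(n−2)/√(1−r²) ≥ 2.576
√(n−2) ≥ 2.576·√(1−0.270400) / 0.520 = 2.576·0.854166 / 0.520 = 4.2314
n−2 ≥ 17.9047  ⇒  n ≥ 19.9047
Smallest integer n = 20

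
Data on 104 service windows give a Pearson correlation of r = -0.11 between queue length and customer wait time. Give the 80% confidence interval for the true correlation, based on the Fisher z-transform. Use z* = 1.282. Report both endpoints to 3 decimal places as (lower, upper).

(-0.234, 0.017)

Fisher z: z_r = atanh(r) = ½·ln((1+(-0.11))/(1−(-0.11))) = -0.110447
SE(z) = 1/√(n−3) = 1/√101 = 0.099504
80% ⇒ z* = 1.282; margin = 1.282·0.099504 = 0.127564
CI on z-scale: (-0.238011, 0.017117)
Back-transform: tanh(-0.238011) = -0.233616, tanh(0.017117) = 0.017115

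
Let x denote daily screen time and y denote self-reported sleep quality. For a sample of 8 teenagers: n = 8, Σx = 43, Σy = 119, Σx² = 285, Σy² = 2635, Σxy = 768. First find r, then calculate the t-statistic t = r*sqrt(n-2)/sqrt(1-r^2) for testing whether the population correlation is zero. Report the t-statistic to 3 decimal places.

S_xy = nΣxy − ΣxΣy = 8·768 − 43·119 = 6144 − 5117 = 1027
S_xx = nΣx² − (Σx)² = 8·285 − 43² = 2280 − 1849 = 431
S_yy = nΣy² − (Σy)² = 8·2635 − 119² = 21080 − 14161 = 6919
r = S_xy / √(S_xx·S_yy) = 1027 / √(431·6919) = 1027 / √2982089 = 1027 / 1726.8726 = 0.5947
t = r·√(n−2)/√(1−r²) = 0.5947·√6 / √(1−0.353668) = 1.456712 / 0.803948 = 1.812

1.812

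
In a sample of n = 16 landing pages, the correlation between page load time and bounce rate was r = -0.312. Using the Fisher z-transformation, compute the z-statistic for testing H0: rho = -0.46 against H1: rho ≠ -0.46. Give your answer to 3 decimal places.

Fisher z: atanh(-0.312) = -0.322760, atanh(-0.46) = -0.497311
z = (z_r − z_0)·√(n−3) = (-0.322760 − (-0.497311))·√13 = 0.174551 · 3.605551 = 0.629

0.629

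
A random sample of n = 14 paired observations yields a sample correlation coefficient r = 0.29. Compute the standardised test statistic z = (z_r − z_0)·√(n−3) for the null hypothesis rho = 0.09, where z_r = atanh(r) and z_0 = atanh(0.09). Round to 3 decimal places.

0.691

z_r = atanh(0.29) = 0.298566,  z_0 = atanh(0.09) = 0.090244
SE = 1/√(n−3) = 1/√11 = 0.301511
z = (z_r − z_0)/SE = (0.298566 − 0.090244) / 0.301511 = 0.208322 / 0.301511 = 0.691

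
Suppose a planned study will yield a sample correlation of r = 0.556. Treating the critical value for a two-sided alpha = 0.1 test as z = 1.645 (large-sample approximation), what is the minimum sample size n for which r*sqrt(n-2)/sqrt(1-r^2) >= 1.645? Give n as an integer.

Need r·√(n−2)/√(1−r²) ≥ 1.645
√(n−2) ≥ 1.645·√(1−0.309136) / 0.556 = 1.645·0.831182 / 0.556 = 2.4592
n−2 ≥ 6.0477  ⇒  n ≥ 8.0477
Smallest integer n = 9

9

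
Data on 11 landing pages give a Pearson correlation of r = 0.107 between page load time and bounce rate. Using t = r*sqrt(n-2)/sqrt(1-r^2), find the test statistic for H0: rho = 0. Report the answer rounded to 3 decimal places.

0.323

1 − r² = 1 − 0.011449 = 0.988551;  √(1−r²) = 0.994259
√(n−2) = √9 = 3.000000
t = r·√(n−2)/√(1−r²) = 0.107 · 3.000000 / 0.994259 = 0.323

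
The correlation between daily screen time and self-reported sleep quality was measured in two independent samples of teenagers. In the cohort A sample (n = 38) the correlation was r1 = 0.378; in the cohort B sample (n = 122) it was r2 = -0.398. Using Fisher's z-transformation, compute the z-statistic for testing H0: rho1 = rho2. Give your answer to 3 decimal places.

Fisher z-transforms: z1 = atanh(0.378) = 0.397724, z2 = atanh(-0.398) = -0.421270; difference d = 0.818994
Var(d) = 1/35 + 1/119 = 0.0285714 + 0.0084034 = 0.0369748
z = d/√Var(d) = 0.818994 / √0.0369748 = 0.818994 / 0.192288 = 4.259

4.259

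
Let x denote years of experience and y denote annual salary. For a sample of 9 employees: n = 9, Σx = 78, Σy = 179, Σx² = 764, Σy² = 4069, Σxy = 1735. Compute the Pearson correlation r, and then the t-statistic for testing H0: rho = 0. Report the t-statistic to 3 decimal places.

Numerator: nΣxy − (Σx)(Σy) = 9·1735 − (78)(179) = 1653
Denominator: √[(nΣx²−(Σx)²)(nΣy²−(Σy)²)]
  nΣx²−(Σx)² = 9·764 − 6084 = 792;  nΣy²−(Σy)² = 9·4069 − 32041 = 4580
  √(792·4580) = √3627360 = 1904.5629
r = 1653 / 1904.5629 = 0.8679
t = r·√(n−2)/√(1−r²) = 0.8679·√7 / √(1−0.753250) = 2.296248 / 0.496739 = 4.623

4.623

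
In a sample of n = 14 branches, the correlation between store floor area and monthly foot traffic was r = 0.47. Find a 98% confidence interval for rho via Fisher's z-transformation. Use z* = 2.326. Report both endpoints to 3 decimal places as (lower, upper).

Fisher z: z_r = atanh(r) = ½·ln((1+0.47)/(1−0.47)) = 0.510070
SE(z) = 1/√(n−3) = 1/√11 = 0.301511
98% ⇒ z* = 2.326; margin = 2.326·0.301511 = 0.701315
CI on z-scale: (-0.191245, 1.211385)
Back-transform: tanh(-0.191245) = -0.188947, tanh(1.211385) = 0.837094

(-0.189, 0.837)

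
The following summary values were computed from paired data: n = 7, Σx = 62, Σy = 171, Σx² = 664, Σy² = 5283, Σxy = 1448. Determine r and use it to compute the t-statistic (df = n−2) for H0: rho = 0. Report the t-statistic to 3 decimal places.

Numerator: nΣxy − (Σx)(Σy) = 7·1448 − (62)(171) = -466
Denominator: √[(nΣx²−(Σx)²)(nΣy²−(Σy)²)]
  nΣx²−(Σx)² = 7·664 − 3844 = 804;  nΣy²−(Σy)² = 7·5283 − 29241 = 7740
  √(804·7740) = √6222960 = 2494.5861
r = -466 / 2494.5861 = -0.1868
t = r·√(n−2)/√(1−r²) = -0.1868·√5 / √(1−0.034894) = -0.417697 / 0.982398 = -0.425

-0.425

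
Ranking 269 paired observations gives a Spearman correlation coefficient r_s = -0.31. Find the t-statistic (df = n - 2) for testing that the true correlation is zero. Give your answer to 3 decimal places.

1 − r_s² = 1 − 0.0961 = 0.9039;  √(1−r_s²) = 0.950737
√(n−2) = √267 = 16.340135
t = r_s·√(n−2)/√(1−r_s²) = -0.31 · 16.340135 / 0.950737 = -5.328

-5.328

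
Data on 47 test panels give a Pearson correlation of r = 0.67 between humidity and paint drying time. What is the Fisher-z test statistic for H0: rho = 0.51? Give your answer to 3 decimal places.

Fisher z: atanh(0.67) = 0.810743, atanh(0.51) = 0.562730
z = (z_r − z_0)·√(n−3) = (0.810743 − 0.562730)·√44 = 0.248013 · 6.633250 = 1.645

1.645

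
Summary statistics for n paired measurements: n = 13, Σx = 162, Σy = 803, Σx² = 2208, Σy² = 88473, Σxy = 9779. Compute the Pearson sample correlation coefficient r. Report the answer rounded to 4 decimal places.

S_xy = nΣxy − ΣxΣy = 13·9779 − 162·803 = 127127 − 130086 = -2959
S_xx = nΣx² − (Σx)² = 13·2208 − 162² = 28704 − 26244 = 2460
S_yy = nΣy² − (Σy)² = 13·88473 − 803² = 1150149 − 644809 = 505340
r = S_xy / √(S_xx·S_yy) = -2959 / √(2460·505340) = -2959 / √1243136400 = -2959 / 35258.1395 = -0.0839

-0.0839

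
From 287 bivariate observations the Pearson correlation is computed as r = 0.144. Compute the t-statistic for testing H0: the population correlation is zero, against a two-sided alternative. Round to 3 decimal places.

2.457

t = r·√(n−2) / √(1−r²) with r = 0.144, n = 287
  = 0.144·√285 / √(1 − 0.020736)
  = 0.144·16.881943 / 0.989578
  = 2.431000 / 0.989578 = 2.457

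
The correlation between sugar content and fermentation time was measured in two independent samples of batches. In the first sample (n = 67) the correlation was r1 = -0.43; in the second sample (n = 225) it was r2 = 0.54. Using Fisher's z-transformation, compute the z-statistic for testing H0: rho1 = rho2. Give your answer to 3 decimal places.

-7.500

Fisher z-transforms: z1 = atanh(-0.43) = -0.459897, z2 = atanh(0.54) = 0.604156; difference d = -1.064053
Var(d) = 1/64 + 1/222 = 0.0156250 + 0.0045045 = 0.0201295
z = d/√Var(d) = -1.064053 / √0.0201295 = -1.064053 / 0.141878 = -7.500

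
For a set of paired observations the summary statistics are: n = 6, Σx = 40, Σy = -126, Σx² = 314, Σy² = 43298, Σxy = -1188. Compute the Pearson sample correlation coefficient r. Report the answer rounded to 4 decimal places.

-0.2509

Numerator: nΣxy − (Σx)(Σy) = 6·(-1188) − (40)(-126) = -2088
Denominator: √[(nΣx²−(Σx)²)(nΣy²−(Σy)²)]
  nΣx²−(Σx)² = 6·314 − 1600 = 284;  nΣy²−(Σy)² = 6·43298 − 15876 = 243912
  √(284·243912) = √69271008 = 8322.9206
r = -2088 / 8322.9206 = -0.2509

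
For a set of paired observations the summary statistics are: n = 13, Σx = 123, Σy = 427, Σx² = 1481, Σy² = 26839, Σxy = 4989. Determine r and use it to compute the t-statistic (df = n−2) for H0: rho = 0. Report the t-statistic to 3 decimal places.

S_xy = nΣxy − ΣxΣy = 13·4989 − 123·427 = 64857 − 52521 = 12336
S_xx = nΣx² − (Σx)² = 13·1481 − 123² = 19253 − 15129 = 4124
S_yy = nΣy² − (Σy)² = 13·26839 − 427² = 348907 − 182329 = 166578
r = S_xy / √(S_xx·S_yy) = 12336 / √(4124·166578) = 12336 / √686967672 = 12336 / 26210.0681 = 0.4707
t = r·√(n−2)/√(1−r²) = 0.4707·√11 / √(1−0.221558) = 1.561135 / 0.882294 = 1.769

1.769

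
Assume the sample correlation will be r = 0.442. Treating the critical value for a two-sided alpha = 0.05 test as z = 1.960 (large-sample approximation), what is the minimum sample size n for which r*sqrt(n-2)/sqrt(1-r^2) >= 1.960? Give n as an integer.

18

r√(n−2)/√(1−r²) ≥ 1.960  ⇔  n−2 ≥ (1.960)²·(1−r²)/r²
(1−r²)/r² = (1−0.195364)/0.195364 = 4.1187
n ≥ 2 + 3.8416·4.1187 = 2 + 15.8224 = 17.8224
⌈17.8224⌉ = 18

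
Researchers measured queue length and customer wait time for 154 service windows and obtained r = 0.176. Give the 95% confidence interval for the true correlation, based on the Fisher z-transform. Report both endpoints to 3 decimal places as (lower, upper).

(0.018, 0.325)

z_r = atanh(0.176) = 0.177852;  SE = 1/√(n−3) = 1/√151 = 0.081379
z-limits: 0.177852 ± 1.960·0.081379 = 0.177852 ± 0.159503 = [0.018349, 0.337355]
ρ-limits: (tanh 0.018349, tanh 0.337355) = (0.018, 0.325)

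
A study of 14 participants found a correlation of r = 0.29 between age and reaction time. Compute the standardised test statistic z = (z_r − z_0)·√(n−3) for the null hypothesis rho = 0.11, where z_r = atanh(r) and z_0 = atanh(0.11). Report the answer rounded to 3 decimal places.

0.624

Fisher z: atanh(0.29) = 0.298566, atanh(0.11) = 0.110447
z = (z_r − z_0)·√(n−3) = (0.298566 − 0.110447)·√11 = 0.188119 · 3.316625 = 0.624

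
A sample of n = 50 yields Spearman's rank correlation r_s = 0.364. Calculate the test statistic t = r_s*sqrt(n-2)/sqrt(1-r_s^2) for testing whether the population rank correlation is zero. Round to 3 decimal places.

t = r_s·√(n−2) / √(1−r_s²) with r_s = 0.364, n = 50
  = 0.364·√48 / √(1 − 0.132496)
  = 0.364·6.928203 / 0.931399
  = 2.521866 / 0.931399 = 2.708

2.708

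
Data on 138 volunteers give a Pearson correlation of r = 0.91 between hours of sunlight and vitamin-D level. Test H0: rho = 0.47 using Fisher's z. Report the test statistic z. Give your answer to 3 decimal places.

11.822

z_r = atanh(0.91) = 1.527524,  z_0 = atanh(0.47) = 0.510070
SE = 1/√(n−3) = 1/√135 = 0.086066
z = (z_r − z_0)/SE = (1.527524 − 0.510070) / 0.086066 = 1.017454 / 0.086066 = 11.822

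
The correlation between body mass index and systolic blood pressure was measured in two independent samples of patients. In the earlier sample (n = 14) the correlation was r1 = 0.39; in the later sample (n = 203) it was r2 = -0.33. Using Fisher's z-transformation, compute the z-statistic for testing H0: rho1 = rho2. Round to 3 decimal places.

2.437

z1 = atanh(0.39) = 0.411800,  z2 = atanh(-0.33) = -0.342828
SE = √(1/(n1−3) + 1/(n2−3)) = √(1/11 + 1/200) = √(0.0909091 + 0.0050000) = √0.0959091 = 0.309692
z = (z1 − z2)/SE = (0.411800 − (-0.342828)) / 0.309692 = 0.754628 / 0.309692 = 2.437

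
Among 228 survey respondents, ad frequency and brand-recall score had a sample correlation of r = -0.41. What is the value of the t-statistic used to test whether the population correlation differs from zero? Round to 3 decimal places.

-6.758

t = r·√(n−2) / √(1−r²) with r = -0.41, n = 228
  = -0.41·√226 / √(1 − 0.1681)
  = -0.41·15.033296 / 0.912086
  = -6.163651 / 0.912086 = -6.758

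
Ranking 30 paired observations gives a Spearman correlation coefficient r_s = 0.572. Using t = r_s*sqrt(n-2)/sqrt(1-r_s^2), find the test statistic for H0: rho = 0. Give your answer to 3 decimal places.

1 − r_s² = 1 − 0.327184 = 0.672816;  √(1−r_s²) = 0.820254
√(n−2) = √28 = 5.291503
t = r_s·√(n−2)/√(1−r_s²) = 0.572 · 5.291503 / 0.820254 = 3.690

3.690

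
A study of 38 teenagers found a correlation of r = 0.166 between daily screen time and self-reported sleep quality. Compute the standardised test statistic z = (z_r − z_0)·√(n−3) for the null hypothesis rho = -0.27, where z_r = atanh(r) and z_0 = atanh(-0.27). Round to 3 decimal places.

2.629

z_r = atanh(0.166) = 0.167550,  z_0 = atanh(-0.27) = -0.276864
SE = 1/√(n−3) = 1/√35 = 0.169031
z = (z_r − z_0)/SE = (0.167550 − (-0.276864)) / 0.169031 = 0.444414 / 0.169031 = 2.629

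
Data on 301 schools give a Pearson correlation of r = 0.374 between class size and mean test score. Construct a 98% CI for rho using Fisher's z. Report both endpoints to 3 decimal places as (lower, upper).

(0.253, 0.484)

Fisher z: z_r = atanh(r) = ½·ln((1+0.374)/(1−0.374)) = 0.393066
SE(z) = 1/√(n−3) = 1/√298 = 0.057928
98% ⇒ z* = 2.326; margin = 2.326·0.057928 = 0.134741
CI on z-scale: (0.258325, 0.527807)
Back-transform: tanh(0.258325) = 0.252728, tanh(0.527807) = 0.483703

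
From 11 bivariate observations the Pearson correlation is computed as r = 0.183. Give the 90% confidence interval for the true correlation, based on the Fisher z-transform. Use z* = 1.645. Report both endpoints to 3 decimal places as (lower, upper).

(-0.377, 0.645)

z_r = atanh(0.183) = 0.185085;  SE = 1/√(n−3) = 1/√8 = 0.353553
z-limits: 0.185085 ± 1.645·0.353553 = 0.185085 ± 0.581595 = [-0.396510, 0.766680]
ρ-limits: (tanh -0.396510, tanh 0.766680) = (-0.377, 0.645)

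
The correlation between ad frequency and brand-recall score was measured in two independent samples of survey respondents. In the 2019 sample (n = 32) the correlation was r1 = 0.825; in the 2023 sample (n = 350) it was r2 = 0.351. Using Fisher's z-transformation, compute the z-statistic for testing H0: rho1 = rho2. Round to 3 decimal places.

Fisher z-transforms: z1 = atanh(0.825) = 1.172275, z2 = atanh(0.351) = 0.366584; difference d = 0.805691
Var(d) = 1/29 + 1/347 = 0.0344828 + 0.0028818 = 0.0373646
z = d/√Var(d) = 0.805691 / √0.0373646 = 0.805691 / 0.193299 = 4.168

4.168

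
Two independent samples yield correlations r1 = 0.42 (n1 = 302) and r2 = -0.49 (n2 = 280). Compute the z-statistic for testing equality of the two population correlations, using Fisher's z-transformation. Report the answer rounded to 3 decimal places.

Fisher z-transforms: z1 = atanh(0.42) = 0.447692, z2 = atanh(-0.49) = -0.536060; difference d = 0.983752
Var(d) = 1/299 + 1/277 = 0.0033445 + 0.0036101 = 0.0069546
z = d/√Var(d) = 0.983752 / √0.0069546 = 0.983752 / 0.083394 = 11.796

11.796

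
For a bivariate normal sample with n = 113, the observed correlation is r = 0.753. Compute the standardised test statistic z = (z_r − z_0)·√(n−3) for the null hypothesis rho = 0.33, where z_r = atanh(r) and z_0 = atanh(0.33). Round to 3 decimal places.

z_r = atanh(0.753) = 0.979848,  z_0 = atanh(0.33) = 0.342828
SE = 1/√(n−3) = 1/√110 = 0.095346
z = (z_r − z_0)/SE = (0.979848 − 0.342828) / 0.095346 = 0.637020 / 0.095346 = 6.681

6.681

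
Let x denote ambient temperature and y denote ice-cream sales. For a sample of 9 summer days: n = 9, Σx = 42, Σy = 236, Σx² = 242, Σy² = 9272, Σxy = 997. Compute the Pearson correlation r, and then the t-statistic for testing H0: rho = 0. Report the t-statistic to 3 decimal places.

-0.763

S_xy = nΣxy − ΣxΣy = 9·997 − 42·236 = 8973 − 9912 = -939
S_xx = nΣx² − (Σx)² = 9·242 − 42² = 2178 − 1764 = 414
S_yy = nΣy² − (Σy)² = 9·9272 − 236² = 83448 − 55696 = 27752
r = S_xy / √(S_xx·S_yy) = -939 / √(414·27752) = -939 / √11489328 = -939 / 3389.5911 = -0.2770
t = r·√(n−2)/√(1−r²) = -0.2770·√7 / √(1−0.076729) = -0.732873 / 0.960870 = -0.763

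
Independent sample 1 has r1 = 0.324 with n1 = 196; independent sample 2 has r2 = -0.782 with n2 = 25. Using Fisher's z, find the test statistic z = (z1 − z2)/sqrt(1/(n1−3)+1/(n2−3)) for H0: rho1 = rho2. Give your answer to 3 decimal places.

Fisher z-transforms: z1 = atanh(0.324) = 0.336110, z2 = atanh(-0.782) = -1.050498; difference d = 1.386608
Var(d) = 1/193 + 1/22 = 0.0051813 + 0.0454545 = 0.0506358
z = d/√Var(d) = 1.386608 / √0.0506358 = 1.386608 / 0.225024 = 6.162

6.162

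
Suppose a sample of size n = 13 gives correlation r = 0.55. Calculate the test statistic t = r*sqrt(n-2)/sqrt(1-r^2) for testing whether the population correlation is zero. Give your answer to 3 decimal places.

2.184

t = r·√(n−2) / √(1−r²) with r = 0.55, n = 13
  = 0.55·√11 / √(1 − 0.3025)
  = 0.55·3.316625 / 0.835165
  = 1.824144 / 0.835165 = 2.184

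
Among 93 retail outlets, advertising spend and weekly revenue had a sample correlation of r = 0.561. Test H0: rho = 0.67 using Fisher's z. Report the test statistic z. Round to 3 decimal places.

Fisher z: atanh(0.561) = 0.634291, atanh(0.67) = 0.810743
z = (z_r − z_0)·√(n−3) = (0.634291 − 0.810743)·√90 = -0.176452 · 9.486833 = -1.674

-1.674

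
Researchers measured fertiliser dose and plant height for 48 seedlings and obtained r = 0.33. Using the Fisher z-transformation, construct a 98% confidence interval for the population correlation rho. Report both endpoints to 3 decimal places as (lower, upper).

(-0.004, 0.598)

z_r = atanh(0.33) = 0.342828;  SE = 1/√(n−3) = 1/√45 = 0.149071
z-limits: 0.342828 ± 2.326·0.149071 = 0.342828 ± 0.346739 = [-0.003911, 0.689567]
ρ-limits: (tanh -0.003911, tanh 0.689567) = (-0.004, 0.598)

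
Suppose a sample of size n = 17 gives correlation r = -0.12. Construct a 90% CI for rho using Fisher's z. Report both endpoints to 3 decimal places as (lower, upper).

(-0.508, 0.309)

Fisher z: z_r = atanh(r) = ½·ln((1+(-0.12))/(1−(-0.12))) = -0.120581
SE(z) = 1/√(n−3) = 1/√14 = 0.267261
90% ⇒ z* = 1.645; margin = 1.645·0.267261 = 0.439644
CI on z-scale: (-0.560225, 0.319063)
Back-transform: tanh(-0.560225) = -0.508144, tanh(0.319063) = 0.308659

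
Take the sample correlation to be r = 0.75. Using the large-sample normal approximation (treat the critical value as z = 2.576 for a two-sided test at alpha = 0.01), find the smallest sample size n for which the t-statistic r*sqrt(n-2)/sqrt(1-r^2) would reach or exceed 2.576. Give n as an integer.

Need r·√(n−2)/√(1−r²) ≥ 2.576
√(n−2) ≥ 2.576·√(1−0.5625) / 0.75 = 2.576·0.661438 / 0.75 = 2.2718
n−2 ≥ 5.1611  ⇒  n ≥ 7.1611
Smallest integer n = 8

8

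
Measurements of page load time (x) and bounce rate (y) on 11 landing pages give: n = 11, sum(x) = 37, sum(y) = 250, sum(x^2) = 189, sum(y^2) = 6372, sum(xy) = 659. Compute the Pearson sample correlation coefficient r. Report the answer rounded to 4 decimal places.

-0.8619

Numerator: nΣxy − (Σx)(Σy) = 11·659 − (37)(250) = -2001
Denominator: √[(nΣx²−(Σx)²)(nΣy²−(Σy)²)]
  nΣx²−(Σx)² = 11·189 − 1369 = 710;  nΣy²−(Σy)² = 11·6372 − 62500 = 7592
  √(710·7592) = √5390320 = 2321.7063
r = -2001 / 2321.7063 = -0.8619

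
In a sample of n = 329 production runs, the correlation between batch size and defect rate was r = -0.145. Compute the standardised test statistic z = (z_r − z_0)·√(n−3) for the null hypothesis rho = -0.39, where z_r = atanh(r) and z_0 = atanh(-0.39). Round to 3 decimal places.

z_r = atanh(-0.145) = -0.146029,  z_0 = atanh(-0.39) = -0.411800
SE = 1/√(n−3) = 1/√326 = 0.055385
z = (z_r − z_0)/SE = (-0.146029 − (-0.411800)) / 0.055385 = 0.265771 / 0.055385 = 4.799

4.799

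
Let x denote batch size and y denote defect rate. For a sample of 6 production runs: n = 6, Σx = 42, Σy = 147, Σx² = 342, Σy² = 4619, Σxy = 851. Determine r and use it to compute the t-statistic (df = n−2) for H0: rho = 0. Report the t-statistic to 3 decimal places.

S_xy = nΣxy − ΣxΣy = 6·851 − 42·147 = 5106 − 6174 = -1068
S_xx = nΣx² − (Σx)² = 6·342 − 42² = 2052 − 1764 = 288
S_yy = nΣy² − (Σy)² = 6·4619 − 147² = 27714 − 21609 = 6105
r = S_xy / √(S_xx·S_yy) = -1068 / √(288·6105) = -1068 / √1758240 = -1068 / 1325.9864 = -0.8054
t = r·√(n−2)/√(1−r²) = -0.8054·√4 / √(1−0.648669) = -1.610800 / 0.592732 = -2.718

-2.718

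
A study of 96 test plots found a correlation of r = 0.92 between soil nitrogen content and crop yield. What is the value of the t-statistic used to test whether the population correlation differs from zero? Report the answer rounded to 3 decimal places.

22.759

1 − r² = 1 − 0.8464 = 0.1536;  √(1−r²) = 0.391918
√(n−2) = √94 = 9.695360
t = r·√(n−2)/√(1−r²) = 0.92 · 9.695360 / 0.391918 = 22.759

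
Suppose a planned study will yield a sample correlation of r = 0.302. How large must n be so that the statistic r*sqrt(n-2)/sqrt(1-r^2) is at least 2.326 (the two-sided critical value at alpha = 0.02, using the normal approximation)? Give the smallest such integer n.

Need r·√(n−2)/√(1−r²) ≥ 2.326
√(n−2) ≥ 2.326·√(1−0.091204) / 0.302 = 2.326·0.953308 / 0.302 = 7.3424
n−2 ≥ 53.9108  ⇒  n ≥ 55.9108
Smallest integer n = 56

56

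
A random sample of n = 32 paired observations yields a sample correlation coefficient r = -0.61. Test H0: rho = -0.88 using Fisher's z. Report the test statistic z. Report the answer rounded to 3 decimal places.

3.591

Fisher z: atanh(-0.61) = -0.708921, atanh(-0.88) = -1.375768
z = (z_r − z_0)·√(n−3) = (-0.708921 − (-1.375768))·√29 = 0.666847 · 5.385165 = 3.591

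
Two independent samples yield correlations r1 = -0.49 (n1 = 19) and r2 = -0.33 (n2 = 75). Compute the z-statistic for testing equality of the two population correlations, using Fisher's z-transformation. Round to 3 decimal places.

z1 = atanh(-0.49) = -0.536060,  z2 = atanh(-0.33) = -0.342828
SE = √(1/(n1−3) + 1/(n2−3)) = √(1/16 + 1/72) = √(0.0625000 + 0.0138889) = √0.0763889 = 0.276385
z = (z1 − z2)/SE = (-0.536060 − (-0.342828)) / 0.276385 = -0.193232 / 0.276385 = -0.699

-0.699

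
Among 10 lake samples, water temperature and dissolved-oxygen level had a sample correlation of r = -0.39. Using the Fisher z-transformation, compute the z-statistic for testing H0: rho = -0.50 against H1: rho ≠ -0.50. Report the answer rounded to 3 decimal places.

z_r = atanh(-0.39) = -0.411800,  z_0 = atanh(-0.50) = -0.549306
SE = 1/√(n−3) = 1/√7 = 0.377964
z = (z_r − z_0)/SE = (-0.411800 − (-0.549306)) / 0.377964 = 0.137506 / 0.377964 = 0.364

0.364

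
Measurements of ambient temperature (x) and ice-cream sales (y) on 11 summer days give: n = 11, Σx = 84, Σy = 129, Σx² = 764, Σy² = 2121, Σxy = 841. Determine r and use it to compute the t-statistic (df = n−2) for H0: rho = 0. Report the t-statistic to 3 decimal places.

-1.864

Numerator: nΣxy − (Σx)(Σy) = 11·841 − (84)(129) = -1585
Denominator: √[(nΣx²−(Σx)²)(nΣy²−(Σy)²)]
  nΣx²−(Σx)² = 11·764 − 7056 = 1348;  nΣy²−(Σy)² = 11·2121 − 16641 = 6690
  √(1348·6690) = √9018120 = 3003.0185
r = -1585 / 3003.0185 = -0.5278
t = r·√(n−2)/√(1−r²) = -0.5278·√9 / √(1−0.278573) = -1.583400 / 0.849369 = -1.864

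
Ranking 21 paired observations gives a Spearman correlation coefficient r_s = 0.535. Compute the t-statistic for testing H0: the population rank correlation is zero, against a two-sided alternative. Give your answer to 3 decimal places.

t = r_s·√(n−2) / √(1−r_s²) with r_s = 0.535, n = 21
  = 0.535·√19 / √(1 − 0.286225)
  = 0.535·4.358899 / 0.844852
  = 2.332011 / 0.844852 = 2.760

2.760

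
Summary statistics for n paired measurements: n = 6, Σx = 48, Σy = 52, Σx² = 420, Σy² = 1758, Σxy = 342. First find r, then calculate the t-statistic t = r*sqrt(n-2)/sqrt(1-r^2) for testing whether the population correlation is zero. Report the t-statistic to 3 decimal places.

S_xy = nΣxy − ΣxΣy = 6·342 − 48·52 = 2052 − 2496 = -444
S_xx = nΣx² − (Σx)² = 6·420 − 48² = 2520 − 2304 = 216
S_yy = nΣy² − (Σy)² = 6·1758 − 52² = 10548 − 2704 = 7844
r = S_xy / √(S_xx·S_yy) = -444 / √(216·7844) = -444 / √1694304 = -444 / 1301.6543 = -0.3411
t = r·√(n−2)/√(1−r²) = -0.3411·√4 / √(1−0.116349) = -0.682200 / 0.940027 = -0.726

-0.726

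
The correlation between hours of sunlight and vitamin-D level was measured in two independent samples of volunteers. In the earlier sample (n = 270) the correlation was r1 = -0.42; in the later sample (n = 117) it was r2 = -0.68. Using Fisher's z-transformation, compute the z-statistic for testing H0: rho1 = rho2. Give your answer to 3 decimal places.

3.409

Fisher z-transforms: z1 = atanh(-0.42) = -0.447692, z2 = atanh(-0.68) = -0.829114; difference d = 0.381422
Var(d) = 1/267 + 1/114 = 0.0037453 + 0.0087719 = 0.0125172
z = d/√Var(d) = 0.381422 / √0.0125172 = 0.381422 / 0.111880 = 3.409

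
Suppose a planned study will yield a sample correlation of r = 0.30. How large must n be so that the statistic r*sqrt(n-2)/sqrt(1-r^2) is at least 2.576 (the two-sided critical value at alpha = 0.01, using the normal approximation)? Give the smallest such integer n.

Need r·√(n−2)/√(1−r²) ≥ 2.576
√(n−2) ≥ 2.576·√(1−0.0900) / 0.30 = 2.576·0.953939 / 0.30 = 8.1912
n−2 ≥ 67.0958  ⇒  n ≥ 69.0958
Smallest integer n = 70

70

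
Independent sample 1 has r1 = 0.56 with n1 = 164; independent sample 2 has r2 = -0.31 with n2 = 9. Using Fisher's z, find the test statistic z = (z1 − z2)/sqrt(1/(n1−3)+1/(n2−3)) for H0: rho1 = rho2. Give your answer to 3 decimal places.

2.293

Fisher z-transforms: z1 = atanh(0.56) = 0.632833, z2 = atanh(-0.31) = -0.320545; difference d = 0.953378
Var(d) = 1/161 + 1/6 = 0.0062112 + 0.1666667 = 0.1728779
z = d/√Var(d) = 0.953378 / √0.1728779 = 0.953378 / 0.415786 = 2.293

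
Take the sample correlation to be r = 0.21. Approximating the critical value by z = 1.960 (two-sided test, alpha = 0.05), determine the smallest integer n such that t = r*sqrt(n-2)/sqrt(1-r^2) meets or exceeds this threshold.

r√(n−2)/√(1−r²) ≥ 1.960  ⇔  n−2 ≥ (1.960)²·(1−r²)/r²
(1−r²)/r² = (1−0.0441)/0.0441 = 21.6757
n ≥ 2 + 3.8416·21.6757 = 2 + 83.2694 = 85.2694
⌈85.2694⌉ = 86

86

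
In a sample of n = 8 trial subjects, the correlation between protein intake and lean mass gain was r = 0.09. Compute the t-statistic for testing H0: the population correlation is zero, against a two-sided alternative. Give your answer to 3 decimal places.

1 − r² = 1 − 0.0081 = 0.9919;  √(1−r²) = 0.995942
√(n−2) = √6 = 2.449490
t = r·√(n−2)/√(1−r²) = 0.09 · 2.449490 / 0.995942 = 0.221

0.221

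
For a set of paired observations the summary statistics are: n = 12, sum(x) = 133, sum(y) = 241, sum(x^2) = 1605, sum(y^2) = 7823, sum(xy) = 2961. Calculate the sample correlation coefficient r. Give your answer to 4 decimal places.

S_xy = nΣxy − ΣxΣy = 12·2961 − 133·241 = 35532 − 32053 = 3479
S_xx = nΣx² − (Σx)² = 12·1605 − 133² = 19260 − 17689 = 1571
S_yy = nΣy² − (Σy)² = 12·7823 − 241² = 93876 − 58081 = 35795
r = S_xy / √(S_xx·S_yy) = 3479 / √(1571·35795) = 3479 / √56233945 = 3479 / 7498.9296 = 0.4639

0.4639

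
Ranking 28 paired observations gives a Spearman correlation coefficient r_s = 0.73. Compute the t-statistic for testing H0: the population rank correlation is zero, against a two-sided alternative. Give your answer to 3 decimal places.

5.446

t = r_s·√(n−2) / √(1−r_s²) with r_s = 0.73, n = 28
  = 0.73·√26 / √(1 − 0.5329)
  = 0.73·5.099020 / 0.683447
  = 3.722285 / 0.683447 = 5.446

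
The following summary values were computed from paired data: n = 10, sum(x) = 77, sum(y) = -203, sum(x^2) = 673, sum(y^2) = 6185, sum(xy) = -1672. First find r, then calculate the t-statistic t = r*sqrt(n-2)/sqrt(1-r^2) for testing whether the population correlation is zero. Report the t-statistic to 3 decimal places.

-0.786

Numerator: nΣxy − (Σx)(Σy) = 10·(-1672) − (77)(-203) = -1089
Denominator: √[(nΣx²−(Σx)²)(nΣy²−(Σy)²)]
  nΣx²−(Σx)² = 10·673 − 5929 = 801;  nΣy²−(Σy)² = 10·6185 − 41209 = 20641
  √(801·20641) = √16533441 = 4066.1334
r = -1089 / 4066.1334 = -0.2678
t = r·√(n−2)/√(1−r²) = -0.2678·√8 / √(1−0.071717) = -0.757453 / 0.963474 = -0.786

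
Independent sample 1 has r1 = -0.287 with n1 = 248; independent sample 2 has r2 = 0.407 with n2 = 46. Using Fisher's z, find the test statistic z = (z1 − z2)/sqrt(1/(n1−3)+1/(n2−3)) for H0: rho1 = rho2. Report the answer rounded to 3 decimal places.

-4.399

Fisher z-transforms: z1 = atanh(-0.287) = -0.295294, z2 = atanh(0.407) = 0.432010; difference d = -0.727304
Var(d) = 1/245 + 1/43 = 0.0040816 + 0.0232558 = 0.0273374
z = d/√Var(d) = -0.727304 / √0.0273374 = -0.727304 / 0.165340 = -4.399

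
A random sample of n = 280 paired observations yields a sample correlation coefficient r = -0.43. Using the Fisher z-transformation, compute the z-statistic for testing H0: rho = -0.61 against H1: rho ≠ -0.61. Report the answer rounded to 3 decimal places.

4.145

z_r = atanh(-0.43) = -0.459897,  z_0 = atanh(-0.61) = -0.708921
SE = 1/√(n−3) = 1/√277 = 0.060084
z = (z_r − z_0)/SE = (-0.459897 − (-0.708921)) / 0.060084 = 0.249024 / 0.060084 = 4.145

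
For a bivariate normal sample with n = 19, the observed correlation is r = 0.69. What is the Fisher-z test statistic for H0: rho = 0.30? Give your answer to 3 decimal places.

z_r = atanh(0.69) = 0.847956,  z_0 = atanh(0.30) = 0.309520
SE = 1/√(n−3) = 1/√16 = 0.250000
z = (z_r − z_0)/SE = (0.847956 − 0.309520) / 0.250000 = 0.538436 / 0.250000 = 2.154

2.154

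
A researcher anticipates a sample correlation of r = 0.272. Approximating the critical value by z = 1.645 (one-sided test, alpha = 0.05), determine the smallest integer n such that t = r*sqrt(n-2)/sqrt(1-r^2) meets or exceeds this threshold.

36

Need r·√(n−2)/√(1−r²) ≥ 1.645
√(n−2) ≥ 1.645·√(1−0.073984) / 0.272 = 1.645·0.962297 / 0.272 = 5.8198
n−2 ≥ 33.8701  ⇒  n ≥ 35.8701
Smallest integer n = 36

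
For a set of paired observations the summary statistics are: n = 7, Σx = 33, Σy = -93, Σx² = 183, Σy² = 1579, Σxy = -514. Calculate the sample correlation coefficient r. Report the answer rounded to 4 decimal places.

S_xy = nΣxy − ΣxΣy = 7·(-514) − 33·(-93) = -3598 − (-3069) = -529
S_xx = nΣx² − (Σx)² = 7·183 − 33² = 1281 − 1089 = 192
S_yy = nΣy² − (Σy)² = 7·1579 − (-93)² = 11053 − 8649 = 2404
r = S_xy / √(S_xx·S_yy) = -529 / √(192·2404) = -529 / √461568 = -529 / 679.3880 = -0.7786

-0.7786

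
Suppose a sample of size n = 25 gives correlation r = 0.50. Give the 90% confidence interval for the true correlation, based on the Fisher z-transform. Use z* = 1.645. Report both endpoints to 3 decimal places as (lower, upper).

z_r = atanh(0.50) = 0.549306;  SE = 1/√(n−3) = 1/√22 = 0.213201
z-limits: 0.549306 ± 1.645·0.213201 = 0.549306 ± 0.350716 = [0.198590, 0.900022]
ρ-limits: (tanh 0.198590, tanh 0.900022) = (0.196, 0.716)

(0.196, 0.716)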